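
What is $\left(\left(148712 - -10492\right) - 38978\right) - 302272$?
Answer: $-182046$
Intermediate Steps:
$\left(\left(148712 - -10492\right) - 38978\right) - 302272 = \left(\left(148712 + 10492\right) - 38978\right) - 302272 = \left(159204 - 38978\right) - 302272 = 120226 - 302272 = -182046$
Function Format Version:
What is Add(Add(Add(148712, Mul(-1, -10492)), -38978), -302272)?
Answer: -182046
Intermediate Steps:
Add(Add(Add(148712, Mul(-1, -10492)), -38978), -302272) = Add(Add(Add(148712, 10492), -38978), -302272) = Add(Add(159204, -38978), -302272) = Add(120226, -302272) = -182046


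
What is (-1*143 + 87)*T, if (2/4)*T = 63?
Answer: -7056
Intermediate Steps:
T = 126 (T = 2*63 = 126)
(-1*143 + 87)*T = (-1*143 + 87)*126 = (-143 + 87)*126 = -56*126 = -7056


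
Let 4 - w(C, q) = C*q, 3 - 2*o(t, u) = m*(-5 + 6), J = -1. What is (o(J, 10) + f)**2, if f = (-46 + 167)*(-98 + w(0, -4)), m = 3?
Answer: 129367876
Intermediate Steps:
o(t, u) = 0 (o(t, u) = 3/2 - 3*(-5 + 6)/2 = 3/2 - 3/2 = 0)
w(C, q) = 4 - C*q
f = -11374 (f = (-46 + 167)*(-98 + (4 - 1*0*(-4))) = 121*(-98 + (4 + 0)) = 121*(-98 + 4) = 121*(-94) = -11374)
(o(J, 10) + f)**2 = (0 - 11374)**2 = (-11374)**2 = 129367876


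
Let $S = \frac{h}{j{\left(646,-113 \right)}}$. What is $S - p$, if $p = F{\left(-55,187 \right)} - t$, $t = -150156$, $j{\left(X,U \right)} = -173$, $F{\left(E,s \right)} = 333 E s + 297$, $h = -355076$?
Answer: $\frac{566835272}{173} \approx 3.2765 \cdot 10^{6}$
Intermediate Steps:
$F{\left(E,s \right)} = 297 + 333 E s$ ($F{\left(E,s \right)} = 333 E s + 297 = 297 + 333 E s$)
$p = -3274452$ ($p = \left(297 + 333 \left(-55\right) 187\right) - -150156 = \left(297 - 3424905\right) + 150156 = -3424608 + 150156 = -3274452$)
$S = \frac{355076}{173}$ ($S = - \frac{355076}{-173} = \left(-355076\right) \left(- \frac{1}{173}\right) = \frac{355076}{173} \approx 2052.5$)
$S - p = \frac{355076}{173} - -3274452 = \frac{355076}{173} + 3274452 = \frac{566835272}{173}$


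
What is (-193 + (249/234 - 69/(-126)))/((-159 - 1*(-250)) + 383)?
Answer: -52249/129402 ≈ -0.40377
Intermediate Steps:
(-193 + (249/234 - 69/(-126)))/((-159 - 1*(-250)) + 383) = (-193 + (249*(1/234) - 69*(-1/126)))/((-159 + 250) + 383) = (-193 + (83/78 + 23/42))/(91 + 383) = (-193 + 440/273)/474 = -52249/273*1/474 = -52249/129402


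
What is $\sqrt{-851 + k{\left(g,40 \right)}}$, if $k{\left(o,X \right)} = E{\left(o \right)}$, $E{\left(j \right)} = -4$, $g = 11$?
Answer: $3 i \sqrt{95} \approx 29.24 i$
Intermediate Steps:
$k{\left(o,X \right)} = -4$
$\sqrt{-851 + k{\left(g,40 \right)}} = \sqrt{-851 - 4} = \sqrt{-855} = 3 i \sqrt{95}$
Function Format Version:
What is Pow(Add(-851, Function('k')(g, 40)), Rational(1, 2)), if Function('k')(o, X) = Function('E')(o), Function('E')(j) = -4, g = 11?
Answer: Mul(3, I, Pow(95, Rational(1, 2))) ≈ Mul(29.240, I)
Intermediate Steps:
Function('k')(o, X) = -4
Pow(Add(-851, Function('k')(g, 40)), Rational(1, 2)) = Pow(Add(-851, -4), Rational(1, 2)) = Pow(-855, Rational(1, 2)) = Mul(3, I, Pow(95, Rational(1, 2)))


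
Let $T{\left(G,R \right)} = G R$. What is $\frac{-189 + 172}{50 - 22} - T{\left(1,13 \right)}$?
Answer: $- \frac{381}{28} \approx -13.607$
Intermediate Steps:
$\frac{-189 + 172}{50 - 22} - T{\left(1,13 \right)} = \frac{-189 + 172}{50 - 22} - 1 \cdot 13 = - \frac{17}{28} - 13 = - \frac{381}{28}$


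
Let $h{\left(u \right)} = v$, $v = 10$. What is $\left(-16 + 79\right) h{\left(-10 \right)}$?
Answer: $630$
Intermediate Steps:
$h{\left(u \right)} = 10$
$\left(-16 + 79\right) h{\left(-10 \right)} = \left(-16 + 79\right) 10 = 63 \cdot 10 = 630$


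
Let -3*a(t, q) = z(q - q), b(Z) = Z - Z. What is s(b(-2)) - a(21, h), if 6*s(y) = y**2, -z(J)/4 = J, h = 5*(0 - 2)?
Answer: 0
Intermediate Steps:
h = -10 (h = 5*(-2) = -10)
b(Z) = 0
z(J) = -4*J
s(y) = y**2/6
a(t, q) = 0 (a(t, q) = -(-4)*(q - q)/3 = -(-4)*0/3 = -1/3*0 = 0)
s(b(-2)) - a(21, h) = (1/6)*0**2 - 1*0 = (1/6)*0 + 0 = 0 + 0 = 0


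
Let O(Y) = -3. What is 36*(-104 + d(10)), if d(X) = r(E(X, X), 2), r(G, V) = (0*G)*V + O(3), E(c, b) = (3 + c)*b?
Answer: -3852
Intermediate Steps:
E(c, b) = b*(3 + c)
r(G, V) = -3 (r(G, V) = (0*G)*V - 3 = 0*V - 3 = 0 - 3 = -3)
d(X) = -3
36*(-104 + d(10)) = 36*(-104 - 3) = 36*(-107) = -3852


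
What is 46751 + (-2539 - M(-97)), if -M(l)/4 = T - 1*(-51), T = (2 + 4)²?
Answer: 44560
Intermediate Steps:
T = 36 (T = 6² = 36)
M(l) = -348 (M(l) = -4*(36 - 1*(-51)) = -4*(36 + 51) = -4*87 = -348)
46751 + (-2539 - M(-97)) = 46751 + (-2539 - 1*(-348)) = 46751 + (-2539 + 348) = 46751 - 2191 = 44560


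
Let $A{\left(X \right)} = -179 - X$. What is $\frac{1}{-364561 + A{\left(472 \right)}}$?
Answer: $- \frac{1}{365212} \approx -2.7381 \cdot 10^{-6}$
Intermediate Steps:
$\frac{1}{-364561 + A{\left(472 \right)}} = \frac{1}{-364561 - 651} = \frac{1}{-365212} = - \frac{1}{365212}$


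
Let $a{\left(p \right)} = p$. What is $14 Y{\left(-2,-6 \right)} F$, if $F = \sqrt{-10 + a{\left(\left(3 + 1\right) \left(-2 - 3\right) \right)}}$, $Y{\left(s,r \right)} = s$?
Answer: $- 28 i \sqrt{30} \approx - 153.36 i$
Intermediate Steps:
$F = i \sqrt{30}$ ($F = \sqrt{-10 + \left(3 + 1\right) \left(-2 - 3\right)} = \sqrt{-10 + 4 \left(-5\right)} = \sqrt{-10 - 20} = \sqrt{-30} = i \sqrt{30} \approx 5.4772 i$)
$14 Y{\left(-2,-6 \right)} F = 14 \left(-2\right) i \sqrt{30} = - 28 i \sqrt{30}$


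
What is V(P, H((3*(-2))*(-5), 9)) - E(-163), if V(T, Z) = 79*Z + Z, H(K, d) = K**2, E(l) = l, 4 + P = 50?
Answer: 72163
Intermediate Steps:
P = 46 (P = -4 + 50 = 46)
V(T, Z) = 80*Z
V(P, H((3*(-2))*(-5), 9)) - E(-163) = 80*((3*(-2))*(-5))**2 - 1*(-163) = 80*(-6*(-5))**2 + 163 = 80*30**2 + 163 = 80*900 + 163 = 72000 + 163 = 72163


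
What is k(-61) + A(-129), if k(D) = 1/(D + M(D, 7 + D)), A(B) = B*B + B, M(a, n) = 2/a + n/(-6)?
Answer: 52409027/3174 ≈ 16512.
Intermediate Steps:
M(a, n) = 2/a - n/6 (M(a, n) = 2/a + n*(-1/6) = 2/a - n/6)
A(B) = B + B**2 (A(B) = B**2 + B = B + B**2)
k(D) = 1/(-7/6 + 2/D + 5*D/6) (k(D) = 1/(D + (2/D - (7 + D)/6)) = 1/(D + (2/D + (-7/6 - D/6))) = 1/(D + (-7/6 + 2/D - D/6)) = 1/(-7/6 + 2/D + 5*D/6))
k(-61) + A(-129) = 6*(-61)/(12 - 61*(-7 + 5*(-61))) - 129*(1 - 129) = 6*(-61)/(12 - 61*(-7 - 305)) - 129*(-128) = 6*(-61)/(12 - 61*(-312)) + 16512 = 6*(-61)/(12 + 19032) + 16512 = 6*(-61)/19044 + 16512 = 6*(-61)*(1/19044) + 16512 = -61/3174 + 16512 = 52409027/3174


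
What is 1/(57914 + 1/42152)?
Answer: 42152/2441190929 ≈ 1.7267e-5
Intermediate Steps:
1/(57914 + 1/42152) = 1/(2441190929/42152) = 42152/2441190929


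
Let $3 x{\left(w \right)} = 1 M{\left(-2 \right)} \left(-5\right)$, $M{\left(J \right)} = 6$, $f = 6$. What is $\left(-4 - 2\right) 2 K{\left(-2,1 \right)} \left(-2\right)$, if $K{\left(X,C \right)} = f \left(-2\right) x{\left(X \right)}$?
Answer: $2880$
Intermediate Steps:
$x{\left(w \right)} = -10$ ($x{\left(w \right)} = \frac{1 \cdot 6 \left(-5\right)}{3} = \frac{6 \left(-5\right)}{3} = \frac{1}{3} \left(-30\right) = -10$)
$K{\left(X,C \right)} = 120$ ($K{\left(X,C \right)} = 6 \left(-2\right) \left(-10\right) = \left(-12\right) \left(-10\right) = 120$)
$\left(-4 - 2\right) 2 K{\left(-2,1 \right)} \left(-2\right) = \left(-4 - 2\right) 2 \cdot 120 \left(-2\right) = \left(-6\right) 2 \cdot 120 \left(-2\right) = \left(-12\right) 120 \left(-2\right) = \left(-1440\right) \left(-2\right) = 2880$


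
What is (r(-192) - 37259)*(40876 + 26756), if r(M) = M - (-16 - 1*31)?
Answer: -2529707328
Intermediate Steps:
r(M) = 47 + M (r(M) = M - (-16 - 31) = M - 1*(-47) = M + 47 = 47 + M)
(r(-192) - 37259)*(40876 + 26756) = ((47 - 192) - 37259)*(40876 + 26756) = (-145 - 37259)*67632 = -37404*67632 = -2529707328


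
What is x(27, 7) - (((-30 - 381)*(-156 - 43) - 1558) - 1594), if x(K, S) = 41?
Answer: -78596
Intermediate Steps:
x(27, 7) - (((-30 - 381)*(-156 - 43) - 1558) - 1594) = 41 - (((-30 - 381)*(-156 - 43) - 1558) - 1594) = 41 - ((-411*(-199) - 1558) - 1594) = 41 - ((81789 - 1558) - 1594) = 41 - (80231 - 1594) = 41 - 1*78637 = 41 - 78637 = -78596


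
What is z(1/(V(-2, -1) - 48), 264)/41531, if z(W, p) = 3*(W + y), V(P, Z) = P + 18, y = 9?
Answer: 123/189856 ≈ 0.00064786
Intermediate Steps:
V(P, Z) = 18 + P
z(W, p) = 27 + 3*W (z(W, p) = 3*(W + 9) = 3*(9 + W) = 27 + 3*W)
z(1/(V(-2, -1) - 48), 264)/41531 = (27 + 3/((18 - 2) - 48))/41531 = (27 + 3/(16 - 48))*(1/41531) = (27 + 3/(-32))*(1/41531) = (27 + 3*(-1/32))*(1/41531) = (27 - 3/32)*(1/41531) = (861/32)*(1/41531) = 123/189856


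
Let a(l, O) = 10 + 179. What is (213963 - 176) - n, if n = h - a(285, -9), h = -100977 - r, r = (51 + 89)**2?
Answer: 334553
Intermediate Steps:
a(l, O) = 189
r = 19600 (r = 140**2 = 19600)
h = -120577 (h = -100977 - 1*19600 = -100977 - 19600 = -120577)
n = -120766 (n = -120577 - 1*189 = -120577 - 189 = -120766)
(213963 - 176) - n = (213963 - 176) - 1*(-120766) = 213787 + 120766 = 334553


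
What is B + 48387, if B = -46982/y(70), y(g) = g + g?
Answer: 3363599/70 ≈ 48051.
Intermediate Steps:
y(g) = 2*g
B = -23491/70 (B = -46982/(2*70) = -46982/140 = -46982*1/140 = -23491/70 ≈ -335.59)
B + 48387 = -23491/70 + 48387 = 3363599/70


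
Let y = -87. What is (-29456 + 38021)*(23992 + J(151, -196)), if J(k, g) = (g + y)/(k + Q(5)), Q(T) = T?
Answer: 10684748995/52 ≈ 2.0548e+8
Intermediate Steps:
J(k, g) = (-87 + g)/(5 + k) (J(k, g) = (g - 87)/(k + 5) = (-87 + g)/(5 + k))
(-29456 + 38021)*(23992 + J(151, -196)) = (-29456 + 38021)*(23992 + (-87 - 196)/(5 + 151)) = 8565*(23992 - 283/156) = 8565*(3742469/156) = 10684748995/52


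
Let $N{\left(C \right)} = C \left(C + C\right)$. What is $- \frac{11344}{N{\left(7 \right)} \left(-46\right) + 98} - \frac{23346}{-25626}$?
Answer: $\frac{32804767}{9417555} \approx 3.4834$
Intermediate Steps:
$N{\left(C \right)} = 2 C^{2}$ ($N{\left(C \right)} = C 2 C = 2 C^{2}$)
$- \frac{11344}{N{\left(7 \right)} \left(-46\right) + 98} - \frac{23346}{-25626} = - \frac{11344}{2 \cdot 7^{2} \left(-46\right) + 98} - \frac{23346}{-25626} = - \frac{11344}{2 \cdot 49 \left(-46\right) + 98} - - \frac{3891}{4271} = - \frac{11344}{98 \left(-46\right) + 98} + \frac{3891}{4271} = - \frac{11344}{-4508 + 98} + \frac{3891}{4271} = - \frac{11344}{-4410} + \frac{3891}{4271} = \left(-11344\right) \left(- \frac{1}{4410}\right) + \frac{3891}{4271} = \frac{5672}{2205} + \frac{3891}{4271} = \frac{32804767}{9417555}$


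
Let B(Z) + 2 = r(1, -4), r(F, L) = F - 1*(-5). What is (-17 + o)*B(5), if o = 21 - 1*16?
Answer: -48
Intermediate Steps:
o = 5 (o = 21 - 16 = 5)
r(F, L) = 5 + F (r(F, L) = F + 5 = 5 + F)
B(Z) = 4 (B(Z) = -2 + (5 + 1) = -2 + 6 = 4)
(-17 + o)*B(5) = (-17 + 5)*4 = -12*4 = -48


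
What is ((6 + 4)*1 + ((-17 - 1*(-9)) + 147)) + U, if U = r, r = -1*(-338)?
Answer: 487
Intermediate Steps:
r = 338
U = 338
((6 + 4)*1 + ((-17 - 1*(-9)) + 147)) + U = ((6 + 4)*1 + ((-17 - 1*(-9)) + 147)) + 338 = (10*1 + ((-17 + 9) + 147)) + 338 = (10 + (-8 + 147)) + 338 = (10 + 139) + 338 = 149 + 338 = 487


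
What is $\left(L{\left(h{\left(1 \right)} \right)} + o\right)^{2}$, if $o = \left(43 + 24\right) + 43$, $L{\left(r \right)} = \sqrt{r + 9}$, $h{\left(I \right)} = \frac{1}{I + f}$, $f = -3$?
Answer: $\frac{\left(220 + \sqrt{34}\right)^{2}}{4} \approx 12750.0$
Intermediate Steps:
$h{\left(I \right)} = \frac{1}{-3 + I}$ ($h{\left(I \right)} = \frac{1}{I - 3} = \frac{1}{-3 + I}$)
$L{\left(r \right)} = \sqrt{9 + r}$
$o = 110$ ($o = 67 + 43 = 110$)
$\left(L{\left(h{\left(1 \right)} \right)} + o\right)^{2} = \left(\sqrt{9 + \frac{1}{-3 + 1}} + 110\right)^{2} = \left(\sqrt{9 + \frac{1}{-2}} + 110\right)^{2} = \left(\sqrt{9 - \frac{1}{2}} + 110\right)^{2} = \left(\sqrt{\frac{17}{2}} + 110\right)^{2} = \left(\frac{\sqrt{34}}{2} + 110\right)^{2} = \left(110 + \frac{\sqrt{34}}{2}\right)^{2}$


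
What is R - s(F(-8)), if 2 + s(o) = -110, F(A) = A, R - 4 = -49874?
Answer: -49758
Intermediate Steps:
R = -49870 (R = 4 - 49874 = -49870)
s(o) = -112 (s(o) = -2 - 110 = -112)
R - s(F(-8)) = -49870 - 1*(-112) = -49870 + 112 = -49758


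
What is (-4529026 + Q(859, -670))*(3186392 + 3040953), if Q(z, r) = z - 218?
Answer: -28199815687825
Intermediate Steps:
Q(z, r) = -218 + z
(-4529026 + Q(859, -670))*(3186392 + 3040953) = (-4529026 + (-218 + 859))*(3186392 + 3040953) = (-4529026 + 641)*6227345 = -4528385*6227345 = -28199815687825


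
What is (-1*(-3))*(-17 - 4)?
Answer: -63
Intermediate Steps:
(-1*(-3))*(-17 - 4) = 3*(-21) = -63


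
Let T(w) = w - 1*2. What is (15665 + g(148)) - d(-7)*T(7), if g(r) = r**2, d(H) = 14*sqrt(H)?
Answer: 37569 - 70*I*sqrt(7) ≈ 37569.0 - 185.2*I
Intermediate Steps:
T(w) = -2 + w (T(w) = w - 2 = -2 + w)
(15665 + g(148)) - d(-7)*T(7) = (15665 + 148**2) - 14*sqrt(-7)*(-2 + 7) = (15665 + 21904) - 14*(I*sqrt(7))*5 = 37569 - 14*I*sqrt(7)*5 = 37569 - 70*I*sqrt(7)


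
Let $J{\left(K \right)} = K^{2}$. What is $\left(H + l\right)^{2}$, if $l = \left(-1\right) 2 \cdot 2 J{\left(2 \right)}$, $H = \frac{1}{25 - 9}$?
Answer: $\frac{65025}{256} \approx 254.0$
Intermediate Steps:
$H = \frac{1}{16} \approx 0.0625$
$l = -16$ ($l = \left(-1\right) 2 \cdot 2 \cdot 2^{2} = \left(-2\right) 2 \cdot 4 = \left(-4\right) 4 = -16$)
$\left(H + l\right)^{2} = \left(\frac{1}{16} - 16\right)^{2} = \left(- \frac{255}{16}\right)^{2} = \frac{65025}{256}$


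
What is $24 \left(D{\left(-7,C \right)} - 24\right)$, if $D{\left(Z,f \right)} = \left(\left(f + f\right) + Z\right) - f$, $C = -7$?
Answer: $-912$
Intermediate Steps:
$D{\left(Z,f \right)} = Z + f$ ($D{\left(Z,f \right)} = \left(2 f + Z\right) - f = \left(Z + 2 f\right) - f = Z + f$)
$24 \left(D{\left(-7,C \right)} - 24\right) = 24 \left(\left(-7 - 7\right) - 24\right) = 24 \left(-14 - 24\right) = 24 \left(-38\right) = -912$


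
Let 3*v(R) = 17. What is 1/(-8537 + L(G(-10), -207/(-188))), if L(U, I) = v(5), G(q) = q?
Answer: -3/25594 ≈ -0.00011721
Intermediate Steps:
v(R) = 17/3 (v(R) = (⅓)*17 = 17/3)
L(U, I) = 17/3
1/(-8537 + L(G(-10), -207/(-188))) = 1/(-8537 + 17/3) = 1/(-25594/3) = -3/25594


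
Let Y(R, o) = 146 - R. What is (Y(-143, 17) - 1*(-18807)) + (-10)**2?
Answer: 19196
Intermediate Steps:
(Y(-143, 17) - 1*(-18807)) + (-10)**2 = ((146 - 1*(-143)) - 1*(-18807)) + (-10)**2 = ((146 + 143) + 18807) + 100 = (289 + 18807) + 100 = 19096 + 100 = 19196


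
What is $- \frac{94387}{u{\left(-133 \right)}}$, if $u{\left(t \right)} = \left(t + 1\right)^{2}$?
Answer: $- \frac{94387}{17424} \approx -5.4171$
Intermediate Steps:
$u{\left(t \right)} = \left(1 + t\right)^{2}$
$- \frac{94387}{u{\left(-133 \right)}} = - \frac{94387}{\left(1 - 133\right)^{2}} = - \frac{94387}{\left(-132\right)^{2}} = - \frac{94387}{17424}$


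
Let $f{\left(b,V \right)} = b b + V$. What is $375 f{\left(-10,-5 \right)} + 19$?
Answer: $35644$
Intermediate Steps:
$f{\left(b,V \right)} = V + b^{2}$ ($f{\left(b,V \right)} = b^{2} + V = V + b^{2}$)
$375 f{\left(-10,-5 \right)} + 19 = 375 \left(-5 + \left(-10\right)^{2}\right) + 19 = 375 \left(-5 + 100\right) + 19 = 375 \cdot 95 + 19 = 35625 + 19 = 35644$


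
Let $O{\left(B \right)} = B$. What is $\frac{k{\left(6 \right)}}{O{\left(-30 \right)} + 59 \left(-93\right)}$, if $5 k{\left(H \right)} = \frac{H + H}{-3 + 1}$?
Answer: $\frac{2}{9195} \approx 0.00021751$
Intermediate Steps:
$k{\left(H \right)} = - \frac{H}{5}$ ($k{\left(H \right)} = \frac{\left(H + H\right) \frac{1}{-3 + 1}}{5} = \frac{2 H \frac{1}{-2}}{5} = \frac{2 H \left(- \frac{1}{2}\right)}{5} = \frac{\left(-1\right) H}{5} = - \frac{H}{5}$)
$\frac{k{\left(6 \right)}}{O{\left(-30 \right)} + 59 \left(-93\right)} = \frac{\left(- \frac{1}{5}\right) 6}{-30 + 59 \left(-93\right)} = \frac{1}{-30 - 5487} \left(- \frac{6}{5}\right) = \frac{1}{-5517} \left(- \frac{6}{5}\right) = \left(- \frac{1}{5517}\right) \left(- \frac{6}{5}\right) = \frac{2}{9195}$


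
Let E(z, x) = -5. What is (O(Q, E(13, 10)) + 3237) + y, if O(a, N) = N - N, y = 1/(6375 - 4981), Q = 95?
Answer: 4512379/1394 ≈ 3237.0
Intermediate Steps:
y = 1/1394 ≈ 0.00071736
O(a, N) = 0
(O(Q, E(13, 10)) + 3237) + y = (0 + 3237) + 1/1394 = 3237 + 1/1394 = 4512379/1394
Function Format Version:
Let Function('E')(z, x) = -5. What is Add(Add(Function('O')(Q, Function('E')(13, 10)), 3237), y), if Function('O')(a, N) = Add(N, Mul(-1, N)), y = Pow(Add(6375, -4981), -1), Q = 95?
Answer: Rational(4512379, 1394) ≈ 3237.0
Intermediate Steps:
y = Rational(1, 1394) (y = Pow(1394, -1) = Rational(1, 1394) ≈ 0.00071736)
Function('O')(a, N) = 0
Add(Add(Function('O')(Q, Function('E')(13, 10)), 3237), y) = Add(Add(0, 3237), Rational(1, 1394)) = Add(3237, Rational(1, 1394)) = Rational(4512379, 1394)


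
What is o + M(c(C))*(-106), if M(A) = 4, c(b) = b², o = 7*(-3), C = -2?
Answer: -445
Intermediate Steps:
o = -21
o + M(c(C))*(-106) = -21 + 4*(-106) = -21 - 424 = -445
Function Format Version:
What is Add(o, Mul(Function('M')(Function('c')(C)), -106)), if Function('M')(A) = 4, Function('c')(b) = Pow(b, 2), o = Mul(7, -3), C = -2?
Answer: -445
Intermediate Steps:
o = -21
Add(o, Mul(Function('M')(Function('c')(C)), -106)) = Add(-21, Mul(4, -106)) = Add(-21, -424) = -445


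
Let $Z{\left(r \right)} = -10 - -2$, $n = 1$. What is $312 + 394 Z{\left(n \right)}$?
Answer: $-2840$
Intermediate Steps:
$Z{\left(r \right)} = -8$ ($Z{\left(r \right)} = -10 + 2 = -8$)
$312 + 394 Z{\left(n \right)} = 312 + 394 \left(-8\right) = 312 - 3152 = -2840$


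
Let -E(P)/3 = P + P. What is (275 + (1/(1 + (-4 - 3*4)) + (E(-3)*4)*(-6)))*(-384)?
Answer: 301568/5 ≈ 60314.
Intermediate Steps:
E(P) = -6*P (E(P) = -3*(P + P) = -6*P)
(275 + (1/(1 + (-4 - 3*4)) + (E(-3)*4)*(-6)))*(-384) = (275 + (1/(1 + (-4 - 3*4)) + (-6*(-3)*4)*(-6)))*(-384) = (275 + (1/(1 + (-4 - 12)) + (18*4)*(-6)))*(-384) = (275 + (1/(1 - 16) + 72*(-6)))*(-384) = (275 + (1/(-15) - 432))*(-384) = (275 + (-1/15 - 432))*(-384) = (275 - 6481/15)*(-384) = -2356/15*(-384) = 301568/5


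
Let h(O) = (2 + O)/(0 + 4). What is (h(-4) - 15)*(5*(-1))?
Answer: 155/2 ≈ 77.500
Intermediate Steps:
h(O) = ½ + O/4 (h(O) = (2 + O)/4 = (2 + O)*(¼) = ½ + O/4)
(h(-4) - 15)*(5*(-1)) = ((½ + (¼)*(-4)) - 15)*(5*(-1)) = ((½ - 1) - 15)*(-5) = (-½ - 15)*(-5) = -31/2*(-5) = 155/2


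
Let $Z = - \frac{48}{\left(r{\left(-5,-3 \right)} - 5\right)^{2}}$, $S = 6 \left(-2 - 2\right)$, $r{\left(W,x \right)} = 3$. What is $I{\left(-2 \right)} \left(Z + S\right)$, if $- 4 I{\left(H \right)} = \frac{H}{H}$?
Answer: $9$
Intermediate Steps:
$I{\left(H \right)} = - \frac{1}{4}$ ($I{\left(H \right)} = - \frac{H \frac{1}{H}}{4} = \left(- \frac{1}{4}\right) 1 = - \frac{1}{4}$)
$S = -24$ ($S = 6 \left(-4\right) = -24$)
$Z = -12$ ($Z = - \frac{48}{\left(3 - 5\right)^{2}} = - \frac{48}{\left(-2\right)^{2}} = - \frac{48}{4} = \left(-48\right) \frac{1}{4} = -12$)
$I{\left(-2 \right)} \left(Z + S\right) = - \frac{-12 - 24}{4} = \left(- \frac{1}{4}\right) \left(-36\right) = 9$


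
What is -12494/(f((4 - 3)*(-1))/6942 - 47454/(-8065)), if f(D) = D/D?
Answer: -699504451620/329433733 ≈ -2123.4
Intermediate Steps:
f(D) = 1
-12494/(f((4 - 3)*(-1))/6942 - 47454/(-8065)) = -12494/(1/6942 - 47454/(-8065)) = -12494/(1*(1/6942) - 47454*(-1/8065)) = -12494/(1/6942 + 47454/8065) = -12494/329433733/55987230 = -12494*55987230/329433733 = -699504451620/329433733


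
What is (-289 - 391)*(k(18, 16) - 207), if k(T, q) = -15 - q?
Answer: 161840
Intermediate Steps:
(-289 - 391)*(k(18, 16) - 207) = (-289 - 391)*((-15 - 1*16) - 207) = -680*((-15 - 16) - 207) = -680*(-31 - 207) = -680*(-238) = 161840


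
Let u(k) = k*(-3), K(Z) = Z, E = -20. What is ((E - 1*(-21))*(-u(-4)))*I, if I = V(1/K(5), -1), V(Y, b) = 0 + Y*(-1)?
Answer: 12/5 ≈ 2.4000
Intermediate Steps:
V(Y, b) = -Y (V(Y, b) = 0 - Y = -Y)
u(k) = -3*k
I = -⅕ (I = -1/5 = -1*⅕ = -⅕ ≈ -0.20000)
((E - 1*(-21))*(-u(-4)))*I = ((-20 - 1*(-21))*(-(-3)*(-4)))*(-⅕) = ((-20 + 21)*(-1*12))*(-⅕) = (1*(-12))*(-⅕) = -12*(-⅕) = 12/5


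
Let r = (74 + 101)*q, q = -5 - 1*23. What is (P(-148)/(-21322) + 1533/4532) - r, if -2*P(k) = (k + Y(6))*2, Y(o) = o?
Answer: 236762716341/48315652 ≈ 4900.3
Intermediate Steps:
q = -28 (q = -5 - 23 = -28)
P(k) = -6 - k (P(k) = -(k + 6)*2/2 = -(6 + k)*2/2 = -(12 + 2*k)/2 = -6 - k)
r = -4900 (r = (74 + 101)*(-28) = 175*(-28) = -4900)
(P(-148)/(-21322) + 1533/4532) - r = ((-6 - 1*(-148))/(-21322) + 1533/4532) - 1*(-4900) = ((-6 + 148)*(-1/21322) + 1533*(1/4532)) + 4900 = (142*(-1/21322) + 1533/4532) + 4900 = (-71/10661 + 1533/4532) + 4900 = 16021541/48315652 + 4900 = 236762716341/48315652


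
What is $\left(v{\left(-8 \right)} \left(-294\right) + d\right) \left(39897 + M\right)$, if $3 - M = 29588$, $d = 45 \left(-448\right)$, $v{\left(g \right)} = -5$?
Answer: $-192731280$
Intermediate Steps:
$d = -20160$
$M = -29585$ ($M = 3 - 29588 = -29585$)
$\left(v{\left(-8 \right)} \left(-294\right) + d\right) \left(39897 + M\right) = \left(\left(-5\right) \left(-294\right) - 20160\right) \left(39897 - 29585\right) = \left(1470 - 20160\right) 10312 = \left(-18690\right) 10312 = -192731280$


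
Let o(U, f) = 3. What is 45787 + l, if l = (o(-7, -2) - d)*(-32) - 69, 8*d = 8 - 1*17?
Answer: 45586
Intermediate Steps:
d = -9/8 (d = (8 - 1*17)/8 = (8 - 17)/8 = (1/8)*(-9) = -9/8 ≈ -1.1250)
l = -201 (l = (3 - 1*(-9/8))*(-32) - 69 = (3 + 9/8)*(-32) - 69 = (33/8)*(-32) - 69 = -132 - 69 = -201)
45787 + l = 45787 - 201 = 45586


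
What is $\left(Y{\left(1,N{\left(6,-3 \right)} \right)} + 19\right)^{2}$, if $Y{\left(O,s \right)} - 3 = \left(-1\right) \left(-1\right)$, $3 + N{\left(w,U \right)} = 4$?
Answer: $529$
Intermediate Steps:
$N{\left(w,U \right)} = 1$ ($N{\left(w,U \right)} = -3 + 4 = 1$)
$Y{\left(O,s \right)} = 4$ ($Y{\left(O,s \right)} = 3 - -1 = 3 + 1 = 4$)
$\left(Y{\left(1,N{\left(6,-3 \right)} \right)} + 19\right)^{2} = \left(4 + 19\right)^{2} = 23^{2} = 529$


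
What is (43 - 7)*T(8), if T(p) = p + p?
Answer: 576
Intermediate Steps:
T(p) = 2*p
(43 - 7)*T(8) = (43 - 7)*(2*8) = 36*16 = 576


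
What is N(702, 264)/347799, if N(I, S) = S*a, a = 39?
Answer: 3432/115933 ≈ 0.029603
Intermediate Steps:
N(I, S) = 39*S (N(I, S) = S*39 = 39*S)
N(702, 264)/347799 = (39*264)/347799 = 10296*(1/347799) = 3432/115933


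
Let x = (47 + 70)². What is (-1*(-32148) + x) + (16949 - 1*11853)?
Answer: 50933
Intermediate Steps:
x = 13689 (x = 117² = 13689)
(-1*(-32148) + x) + (16949 - 1*11853) = (-1*(-32148) + 13689) + (16949 - 1*11853) = (32148 + 13689) + (16949 - 11853) = 45837 + 5096 = 50933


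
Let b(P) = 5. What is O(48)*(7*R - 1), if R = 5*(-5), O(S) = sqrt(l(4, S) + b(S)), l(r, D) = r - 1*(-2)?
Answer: -176*sqrt(11) ≈ -583.73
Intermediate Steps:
l(r, D) = 2 + r (l(r, D) = r + 2 = 2 + r)
O(S) = sqrt(11) (O(S) = sqrt((2 + 4) + 5) = sqrt(6 + 5) = sqrt(11))
R = -25
O(48)*(7*R - 1) = sqrt(11)*(7*(-25) - 1) = sqrt(11)*(-175 - 1) = sqrt(11)*(-176) = -176*sqrt(11)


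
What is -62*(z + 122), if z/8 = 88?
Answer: -51212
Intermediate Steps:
z = 704 (z = 8*88 = 704)
-62*(z + 122) = -62*(704 + 122) = -62*826 = -51212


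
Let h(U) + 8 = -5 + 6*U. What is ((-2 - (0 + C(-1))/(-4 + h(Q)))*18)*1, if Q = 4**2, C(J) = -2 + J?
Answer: -2790/79 ≈ -35.316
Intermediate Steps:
Q = 16
h(U) = -13 + 6*U (h(U) = -8 + (-5 + 6*U) = -13 + 6*U)
((-2 - (0 + C(-1))/(-4 + h(Q)))*18)*1 = ((-2 - (0 + (-2 - 1))/(-4 + (-13 + 6*16)))*18)*1 = ((-2 - (0 - 3)/(-4 + (-13 + 96)))*18)*1 = ((-2 - (-3)/(-4 + 83))*18)*1 = ((-2 - (-3)/79)*18)*1 = ((-2 - 1*(-3/79))*18)*1 = ((-2 + 3/79)*18)*1 = -155/79*18*1 = -2790/79*1 = -2790/79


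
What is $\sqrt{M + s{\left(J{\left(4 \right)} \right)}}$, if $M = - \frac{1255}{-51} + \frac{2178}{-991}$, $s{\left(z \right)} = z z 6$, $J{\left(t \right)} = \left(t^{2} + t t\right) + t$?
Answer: $\frac{\sqrt{19920201588663}}{50541} \approx 88.309$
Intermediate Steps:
$J{\left(t \right)} = t + 2 t^{2}$ ($J{\left(t \right)} = \left(t^{2} + t^{2}\right) + t = 2 t^{2} + t = t + 2 t^{2}$)
$s{\left(z \right)} = 6 z^{2}$ ($s{\left(z \right)} = z^{2} \cdot 6 = 6 z^{2}$)
$M = \frac{1132627}{50541}$ ($M = \left(-1255\right) \left(- \frac{1}{51}\right) + 2178 \left(- \frac{1}{991}\right) = \frac{1255}{51} - \frac{2178}{991} = \frac{1132627}{50541} \approx 22.41$)
$\sqrt{M + s{\left(J{\left(4 \right)} \right)}} = \sqrt{\frac{1132627}{50541} + 6 \left(4 \left(1 + 2 \cdot 4\right)\right)^{2}} = \sqrt{\frac{1132627}{50541} + 6 \left(4 \left(1 + 8\right)\right)^{2}} = \sqrt{\frac{1132627}{50541} + 6 \left(4 \cdot 9\right)^{2}} = \sqrt{\frac{1132627}{50541} + 6 \cdot 36^{2}} = \sqrt{\frac{1132627}{50541} + 6 \cdot 1296} = \sqrt{\frac{1132627}{50541} + 7776} = \sqrt{\frac{394139443}{50541}} = \frac{\sqrt{19920201588663}}{50541}$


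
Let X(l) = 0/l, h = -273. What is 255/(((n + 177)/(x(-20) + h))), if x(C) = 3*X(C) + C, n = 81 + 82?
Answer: -879/4 ≈ -219.75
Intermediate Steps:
n = 163
X(l) = 0
x(C) = C (x(C) = 3*0 + C = 0 + C = C)
255/(((n + 177)/(x(-20) + h))) = 255/(((163 + 177)/(-20 - 273))) = 255/((340/(-293))) = 255/((340*(-1/293))) = 255/(-340/293) = 255*(-293/340) = -879/4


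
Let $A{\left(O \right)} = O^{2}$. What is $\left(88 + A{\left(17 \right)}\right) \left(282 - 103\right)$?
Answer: $67483$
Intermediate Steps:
$\left(88 + A{\left(17 \right)}\right) \left(282 - 103\right) = \left(88 + 17^{2}\right) \left(282 - 103\right) = \left(88 + 289\right) 179 = 377 \cdot 179 = 67483$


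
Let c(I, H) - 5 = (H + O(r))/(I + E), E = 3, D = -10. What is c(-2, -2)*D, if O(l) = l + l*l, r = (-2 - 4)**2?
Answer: -13350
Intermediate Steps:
r = 36 (r = (-6)**2 = 36)
O(l) = l + l**2
c(I, H) = 5 + (1332 + H)/(3 + I) (c(I, H) = 5 + (H + 36*(1 + 36))/(I + 3) = 5 + (H + 36*37)/(3 + I) = 5 + (H + 1332)/(3 + I) = 5 + (1332 + H)/(3 + I))
c(-2, -2)*D = ((1347 - 2 + 5*(-2))/(3 - 2))*(-10) = ((1347 - 2 - 10)/1)*(-10) = (1*1335)*(-10) = 1335*(-10) = -13350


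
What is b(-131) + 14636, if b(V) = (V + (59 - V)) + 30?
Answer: 14725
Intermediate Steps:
b(V) = 89 (b(V) = 59 + 30 = 89)
b(-131) + 14636 = 89 + 14636 = 14725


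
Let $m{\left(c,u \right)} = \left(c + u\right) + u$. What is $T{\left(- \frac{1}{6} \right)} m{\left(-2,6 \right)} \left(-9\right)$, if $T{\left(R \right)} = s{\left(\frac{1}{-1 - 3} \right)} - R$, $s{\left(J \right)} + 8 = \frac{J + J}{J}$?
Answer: $525$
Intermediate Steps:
$m{\left(c,u \right)} = c + 2 u$
$s{\left(J \right)} = -6$ ($s{\left(J \right)} = -8 + \frac{J + J}{J} = -8 + \frac{2 J}{J} = -8 + 2 = -6$)
$T{\left(R \right)} = -6 - R$
$T{\left(- \frac{1}{6} \right)} m{\left(-2,6 \right)} \left(-9\right) = \left(-6 - - \frac{1}{6}\right) \left(-2 + 2 \cdot 6\right) \left(-9\right) = \left(-6 - \left(-1\right) \frac{1}{6}\right) \left(-2 + 12\right) \left(-9\right) = \left(-6 - - \frac{1}{6}\right) 10 \left(-9\right) = \left(-6 + \frac{1}{6}\right) 10 \left(-9\right) = \left(- \frac{35}{6}\right) 10 \left(-9\right) = \left(- \frac{175}{3}\right) \left(-9\right) = 525$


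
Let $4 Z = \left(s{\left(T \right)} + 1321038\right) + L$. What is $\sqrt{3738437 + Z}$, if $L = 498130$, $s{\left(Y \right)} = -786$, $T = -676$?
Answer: $\frac{3 \sqrt{1863570}}{2} \approx 2047.7$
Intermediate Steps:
$Z = \frac{909191}{2}$ ($Z = \frac{\left(-786 + 1321038\right) + 498130}{4} = \frac{1320252 + 498130}{4} = \frac{1}{4} \cdot 1818382 = \frac{909191}{2} \approx 4.546 \cdot 10^{5}$)
$\sqrt{3738437 + Z} = \sqrt{3738437 + \frac{909191}{2}} = \sqrt{\frac{8386065}{2}} = \frac{3 \sqrt{1863570}}{2}$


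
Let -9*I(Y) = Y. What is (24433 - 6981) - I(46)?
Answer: 157114/9 ≈ 17457.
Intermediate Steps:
I(Y) = -Y/9
(24433 - 6981) - I(46) = (24433 - 6981) - (-1)*46/9 = 17452 - 1*(-46/9) = 17452 + 46/9 = 157114/9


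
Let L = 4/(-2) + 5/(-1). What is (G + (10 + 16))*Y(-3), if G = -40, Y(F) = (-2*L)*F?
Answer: 588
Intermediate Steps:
L = -7 (L = 4*(-½) + 5*(-1) = -2 - 5 = -7)
Y(F) = 14*F (Y(F) = (-2*(-7))*F = 14*F)
(G + (10 + 16))*Y(-3) = (-40 + (10 + 16))*(14*(-3)) = (-40 + 26)*(-42) = -14*(-42) = 588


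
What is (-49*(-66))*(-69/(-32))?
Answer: 111573/16 ≈ 6973.3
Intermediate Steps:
(-49*(-66))*(-69/(-32)) = 3234*(-69*(-1/32)) = 3234*(69/32) = 111573/16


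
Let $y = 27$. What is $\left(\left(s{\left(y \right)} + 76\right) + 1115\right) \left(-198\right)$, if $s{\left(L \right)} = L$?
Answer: $-241164$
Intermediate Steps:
$\left(\left(s{\left(y \right)} + 76\right) + 1115\right) \left(-198\right) = \left(\left(27 + 76\right) + 1115\right) \left(-198\right) = \left(103 + 1115\right) \left(-198\right) = 1218 \left(-198\right) = -241164$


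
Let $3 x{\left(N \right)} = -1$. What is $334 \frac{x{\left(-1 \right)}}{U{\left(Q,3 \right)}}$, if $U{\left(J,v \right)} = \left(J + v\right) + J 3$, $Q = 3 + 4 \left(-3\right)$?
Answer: $\frac{334}{99} \approx 3.3737$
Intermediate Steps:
$x{\left(N \right)} = - \frac{1}{3}$ ($x{\left(N \right)} = \frac{1}{3} \left(-1\right) = - \frac{1}{3}$)
$Q = -9$ ($Q = 3 - 12 = -9$)
$U{\left(J,v \right)} = v + 4 J$ ($U{\left(J,v \right)} = \left(J + v\right) + 3 J = v + 4 J$)
$334 \frac{x{\left(-1 \right)}}{U{\left(Q,3 \right)}} = 334 \left(- \frac{1}{3 \left(3 + 4 \left(-9\right)\right)}\right) = 334 \left(- \frac{1}{3 \left(3 - 36\right)}\right) = 334 \left(- \frac{1}{3 \left(-33\right)}\right) = 334 \left(\left(- \frac{1}{3}\right) \left(- \frac{1}{33}\right)\right) = 334 \cdot \frac{1}{99} = \frac{334}{99}$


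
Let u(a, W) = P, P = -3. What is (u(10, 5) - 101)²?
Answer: 10816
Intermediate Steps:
u(a, W) = -3
(u(10, 5) - 101)² = (-3 - 101)² = (-104)² = 10816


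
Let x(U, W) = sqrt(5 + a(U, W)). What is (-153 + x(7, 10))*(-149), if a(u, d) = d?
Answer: 22797 - 149*sqrt(15) ≈ 22220.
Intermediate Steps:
x(U, W) = sqrt(5 + W)
(-153 + x(7, 10))*(-149) = (-153 + sqrt(5 + 10))*(-149) = (-153 + sqrt(15))*(-149) = 22797 - 149*sqrt(15)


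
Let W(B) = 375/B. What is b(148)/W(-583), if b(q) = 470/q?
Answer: -27401/5550 ≈ -4.9371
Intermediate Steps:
b(148)/W(-583) = (470/148)/((375/(-583))) = (470*(1/148))/((375*(-1/583))) = 235/(74*(-375/583)) = (235/74)*(-583/375) = -27401/5550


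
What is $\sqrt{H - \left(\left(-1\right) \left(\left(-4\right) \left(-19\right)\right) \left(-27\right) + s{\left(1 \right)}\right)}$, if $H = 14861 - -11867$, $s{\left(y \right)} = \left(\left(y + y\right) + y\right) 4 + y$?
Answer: $\sqrt{24663} \approx 157.04$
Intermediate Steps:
$s{\left(y \right)} = 13 y$ ($s{\left(y \right)} = \left(2 y + y\right) 4 + y = 3 y 4 + y = 12 y + y = 13 y$)
$H = 26728$ ($H = 14861 + 11867 = 26728$)
$\sqrt{H - \left(\left(-1\right) \left(\left(-4\right) \left(-19\right)\right) \left(-27\right) + s{\left(1 \right)}\right)} = \sqrt{26728 + \left(\left(-4\right) \left(-19\right) \left(-27\right) - 13 \cdot 1\right)} = \sqrt{26728 + \left(76 \left(-27\right) - 13\right)} = \sqrt{26728 - 2065} = \sqrt{24663}$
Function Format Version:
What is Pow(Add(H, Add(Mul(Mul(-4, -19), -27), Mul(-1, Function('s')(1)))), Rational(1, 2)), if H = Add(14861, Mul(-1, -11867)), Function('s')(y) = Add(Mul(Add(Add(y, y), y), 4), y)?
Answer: Pow(24663, Rational(1, 2)) ≈ 157.04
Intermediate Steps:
Function('s')(y) = Mul(13, y) (Function('s')(y) = Add(Mul(Add(Mul(2, y), y), 4), y) = Add(Mul(Mul(3, y), 4), y) = Add(Mul(12, y), y) = Mul(13, y))
H = 26728 (H = Add(14861, 11867) = 26728)
Pow(Add(H, Add(Mul(Mul(-4, -19), -27), Mul(-1, Function('s')(1)))), Rational(1, 2)) = Pow(Add(26728, Add(Mul(Mul(-4, -19), -27), Mul(-1, Mul(13, 1)))), Rational(1, 2)) = Pow(Add(26728, Add(Mul(76, -27), Mul(-1, 13))), Rational(1, 2)) = Pow(Add(26728, Add(-2052, -13)), Rational(1, 2)) = Pow(Add(26728, -2065), Rational(1, 2)) = Pow(24663, Rational(1, 2))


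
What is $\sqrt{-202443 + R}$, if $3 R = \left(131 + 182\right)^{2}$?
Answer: $\frac{4 i \sqrt{95505}}{3} \approx 412.05 i$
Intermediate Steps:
$R = \frac{97969}{3}$ ($R = \frac{\left(131 + 182\right)^{2}}{3} = \frac{313^{2}}{3} = \frac{1}{3} \cdot 97969 = \frac{97969}{3} \approx 32656.0$)
$\sqrt{-202443 + R} = \sqrt{-202443 + \frac{97969}{3}} = \sqrt{- \frac{509360}{3}} = \frac{4 i \sqrt{95505}}{3}$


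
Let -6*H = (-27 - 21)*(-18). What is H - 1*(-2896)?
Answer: 2752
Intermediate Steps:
H = -144 (H = -(-27 - 21)*(-18)/6 = -(-8)*(-18) = -1/6*864 = -144)
H - 1*(-2896) = -144 - 1*(-2896) = -144 + 2896 = 2752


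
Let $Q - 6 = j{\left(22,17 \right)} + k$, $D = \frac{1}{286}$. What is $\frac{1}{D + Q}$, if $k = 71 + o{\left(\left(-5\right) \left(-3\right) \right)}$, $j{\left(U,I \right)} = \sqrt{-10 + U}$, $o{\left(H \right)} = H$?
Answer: $\frac{2508506}{230464139} - \frac{163592 \sqrt{3}}{691392417} \approx 0.010475$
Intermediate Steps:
$D = \frac{1}{286} \approx 0.0034965$
$k = 86$ ($k = 71 - -15 = 71 + 15 = 86$)
$Q = 92 + 2 \sqrt{3}$ ($Q = 6 + \left(\sqrt{-10 + 22} + 86\right) = 6 + \left(\sqrt{12} + 86\right) = 6 + \left(2 \sqrt{3} + 86\right) = 6 + \left(86 + 2 \sqrt{3}\right) = 92 + 2 \sqrt{3} \approx 95.464$)
$\frac{1}{D + Q} = \frac{1}{\frac{1}{286} + \left(92 + 2 \sqrt{3}\right)} = \frac{1}{\frac{26313}{286} + 2 \sqrt{3}}$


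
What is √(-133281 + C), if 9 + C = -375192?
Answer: 3*I*√56498 ≈ 713.08*I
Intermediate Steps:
C = -375201 (C = -9 - 375192 = -375201)
√(-133281 + C) = √(-133281 - 375201) = √(-508482) = 3*I*√56498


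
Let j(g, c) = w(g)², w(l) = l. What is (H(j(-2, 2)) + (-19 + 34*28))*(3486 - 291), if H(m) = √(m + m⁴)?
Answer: 2980935 + 6390*√65 ≈ 3.0325e+6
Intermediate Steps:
j(g, c) = g²
(H(j(-2, 2)) + (-19 + 34*28))*(3486 - 291) = (√((-2)² + ((-2)²)⁴) + (-19 + 34*28))*(3486 - 291) = (√(4 + 4⁴) + (-19 + 952))*3195 = (√(4 + 256) + 933)*3195 = (√260 + 933)*3195 = (2*√65 + 933)*3195 = (933 + 2*√65)*3195 = 2980935 + 6390*√65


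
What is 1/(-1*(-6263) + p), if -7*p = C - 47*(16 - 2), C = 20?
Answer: 7/44479 ≈ 0.00015738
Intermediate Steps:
p = 638/7 (p = -(20 - 47*(16 - 2))/7 = -(20 - 47*14)/7 = -(20 - 658)/7 = -⅐*(-638) = 638/7 ≈ 91.143)
1/(-1*(-6263) + p) = 1/(-1*(-6263) + 638/7) = 1/(6263 + 638/7) = 1/(44479/7) = 7/44479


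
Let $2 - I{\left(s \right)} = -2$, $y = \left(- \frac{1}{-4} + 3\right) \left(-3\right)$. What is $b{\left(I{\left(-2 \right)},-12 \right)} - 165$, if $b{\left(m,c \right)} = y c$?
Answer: $-48$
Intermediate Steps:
$y = - \frac{39}{4}$ ($y = \left(\left(-1\right) \left(- \frac{1}{4}\right) + 3\right) \left(-3\right) = \left(\frac{1}{4} + 3\right) \left(-3\right) = \frac{13}{4} \left(-3\right) = - \frac{39}{4} \approx -9.75$)
$I{\left(s \right)} = 4$ ($I{\left(s \right)} = 2 - -2 = 2 + 2 = 4$)
$b{\left(m,c \right)} = - \frac{39 c}{4}$
$b{\left(I{\left(-2 \right)},-12 \right)} - 165 = \left(- \frac{39}{4}\right) \left(-12\right) - 165 = 117 - 165 = -48$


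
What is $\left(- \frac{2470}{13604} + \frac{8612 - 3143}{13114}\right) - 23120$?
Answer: $- \frac{27135736987}{1173703} \approx -23120.0$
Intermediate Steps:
$\left(- \frac{2470}{13604} + \frac{8612 - 3143}{13114}\right) - 23120 = \left(\left(-2470\right) \frac{1}{13604} + \left(8612 - 3143\right) \frac{1}{13114}\right) - 23120 = \left(- \frac{65}{358} + 5469 \cdot \frac{1}{13114}\right) - 23120 = \left(- \frac{65}{358} + \frac{5469}{13114}\right) - 23120 = \frac{276373}{1173703} - 23120 = - \frac{27135736987}{1173703}$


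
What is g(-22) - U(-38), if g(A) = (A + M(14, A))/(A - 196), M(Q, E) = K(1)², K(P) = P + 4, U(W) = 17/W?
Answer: 898/2071 ≈ 0.43361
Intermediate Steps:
K(P) = 4 + P
M(Q, E) = 25 (M(Q, E) = (4 + 1)² = 5² = 25)
g(A) = (25 + A)/(-196 + A) (g(A) = (A + 25)/(A - 196) = (25 + A)/(-196 + A))
g(-22) - U(-38) = (25 - 22)/(-196 - 22) - 17/(-38) = 3/(-218) - 17*(-1)/38 = -1/218*3 - 1*(-17/38) = -3/218 + 17/38 = 898/2071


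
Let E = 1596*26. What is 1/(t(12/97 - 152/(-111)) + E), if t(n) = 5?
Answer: 1/41501 ≈ 2.4096e-5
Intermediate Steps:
E = 41496
1/(t(12/97 - 152/(-111)) + E) = 1/(5 + 41496) = 1/41501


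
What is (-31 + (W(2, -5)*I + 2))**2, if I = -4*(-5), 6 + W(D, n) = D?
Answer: 11881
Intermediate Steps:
W(D, n) = -6 + D
I = 20
(-31 + (W(2, -5)*I + 2))**2 = (-31 + ((-6 + 2)*20 + 2))**2 = (-31 + (-4*20 + 2))**2 = (-31 + (-80 + 2))**2 = (-31 - 78)**2 = (-109)**2 = 11881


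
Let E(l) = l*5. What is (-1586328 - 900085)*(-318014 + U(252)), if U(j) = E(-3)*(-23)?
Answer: 789856331297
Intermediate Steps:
E(l) = 5*l
U(j) = 345 (U(j) = (5*(-3))*(-23) = -15*(-23) = 345)
(-1586328 - 900085)*(-318014 + U(252)) = (-1586328 - 900085)*(-318014 + 345) = -2486413*(-317669) = 789856331297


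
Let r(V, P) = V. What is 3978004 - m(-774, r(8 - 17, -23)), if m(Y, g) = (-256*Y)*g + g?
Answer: 5761309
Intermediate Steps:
m(Y, g) = g - 256*Y*g (m(Y, g) = -256*Y*g + g = g - 256*Y*g)
3978004 - m(-774, r(8 - 17, -23)) = 3978004 - (8 - 17)*(1 - 256*(-774)) = 3978004 - (-9)*(1 + 198144) = 3978004 - (-9)*198145 = 3978004 - 1*(-1783305) = 3978004 + 1783305 = 5761309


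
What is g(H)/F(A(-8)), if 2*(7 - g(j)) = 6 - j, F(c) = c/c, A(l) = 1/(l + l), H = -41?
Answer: -33/2 ≈ -16.500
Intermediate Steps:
A(l) = 1/(2*l)
F(c) = 1
g(j) = 4 + j/2 (g(j) = 7 - (6 - j)/2 = 7 + (-3 + j/2) = 4 + j/2)
g(H)/F(A(-8)) = (4 + (1/2)*(-41))/1 = (4 - 41/2)*1 = -33/2*1 = -33/2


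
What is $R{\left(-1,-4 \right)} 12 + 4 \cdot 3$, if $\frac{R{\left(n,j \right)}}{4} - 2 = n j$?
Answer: $300$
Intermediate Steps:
$R{\left(n,j \right)} = 8 + 4 j n$ ($R{\left(n,j \right)} = 8 + 4 n j = 8 + 4 j n$)
$R{\left(-1,-4 \right)} 12 + 4 \cdot 3 = \left(8 + 4 \left(-4\right) \left(-1\right)\right) 12 + 4 \cdot 3 = \left(8 + 16\right) 12 + 12 = 24 \cdot 12 + 12 = 288 + 12 = 300$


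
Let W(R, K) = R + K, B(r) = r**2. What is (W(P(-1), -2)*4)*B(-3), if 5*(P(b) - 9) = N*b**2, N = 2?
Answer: 1332/5 ≈ 266.40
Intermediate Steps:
P(b) = 9 + 2*b**2/5 (P(b) = 9 + (2*b**2)/5 = 9 + 2*b**2/5)
W(R, K) = K + R
(W(P(-1), -2)*4)*B(-3) = ((-2 + (9 + (2/5)*(-1)**2))*4)*(-3)**2 = ((-2 + (9 + (2/5)*1))*4)*9 = ((-2 + (9 + 2/5))*4)*9 = ((-2 + 47/5)*4)*9 = ((37/5)*4)*9 = (148/5)*9 = 1332/5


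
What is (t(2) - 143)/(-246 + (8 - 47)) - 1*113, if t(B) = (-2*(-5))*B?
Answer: -10694/95 ≈ -112.57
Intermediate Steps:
t(B) = 10*B
(t(2) - 143)/(-246 + (8 - 47)) - 1*113 = (10*2 - 143)/(-246 + (8 - 47)) - 1*113 = (20 - 143)/(-246 - 39) - 113 = -123/(-285) - 113 = -123*(-1/285) - 113 = 41/95 - 113 = -10694/95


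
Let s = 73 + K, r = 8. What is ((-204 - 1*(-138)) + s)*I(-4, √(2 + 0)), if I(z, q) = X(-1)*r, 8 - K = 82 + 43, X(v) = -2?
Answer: 1760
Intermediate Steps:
K = -117 (K = 8 - (82 + 43) = 8 - 1*125 = 8 - 125 = -117)
s = -44 (s = 73 - 117 = -44)
I(z, q) = -16 (I(z, q) = -2*8 = -16)
((-204 - 1*(-138)) + s)*I(-4, √(2 + 0)) = ((-204 - 1*(-138)) - 44)*(-16) = ((-204 + 138) - 44)*(-16) = (-66 - 44)*(-16) = -110*(-16) = 1760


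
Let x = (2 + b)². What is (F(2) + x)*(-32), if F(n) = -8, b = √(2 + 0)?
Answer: 64 - 128*√2 ≈ -117.02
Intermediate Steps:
b = √2 ≈ 1.4142
x = (2 + √2)² ≈ 11.657
(F(2) + x)*(-32) = (-8 + (2 + √2)²)*(-32) = 256 - 32*(2 + √2)²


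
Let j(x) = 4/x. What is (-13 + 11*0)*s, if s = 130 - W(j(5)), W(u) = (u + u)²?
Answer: -41418/25 ≈ -1656.7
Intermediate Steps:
W(u) = 4*u² (W(u) = (2*u)² = 4*u²)
s = 3186/25 (s = 130 - 4*(4/5)² = 130 - 4*(4*(⅕))² = 130 - 4*(⅘)² = 130 - 4*16/25 = 130 - 1*64/25 = 130 - 64/25 = 3186/25 ≈ 127.44)
(-13 + 11*0)*s = (-13 + 11*0)*(3186/25) = (-13 + 0)*(3186/25) = -13*3186/25 = -41418/25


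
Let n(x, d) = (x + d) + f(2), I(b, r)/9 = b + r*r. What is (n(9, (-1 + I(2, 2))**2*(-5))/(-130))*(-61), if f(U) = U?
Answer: -428037/65 ≈ -6585.2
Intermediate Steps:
I(b, r) = 9*b + 9*r**2 (I(b, r) = 9*(b + r*r) = 9*(b + r**2) = 9*b + 9*r**2)
n(x, d) = 2 + d + x (n(x, d) = (x + d) + 2 = (d + x) + 2 = 2 + d + x)
(n(9, (-1 + I(2, 2))**2*(-5))/(-130))*(-61) = ((2 + (-1 + (9*2 + 9*2**2))**2*(-5) + 9)/(-130))*(-61) = ((2 + (-1 + (18 + 9*4))**2*(-5) + 9)*(-1/130))*(-61) = ((2 + (-1 + (18 + 36))**2*(-5) + 9)*(-1/130))*(-61) = ((2 + (-1 + 54)**2*(-5) + 9)*(-1/130))*(-61) = ((2 + 53**2*(-5) + 9)*(-1/130))*(-61) = ((2 + 2809*(-5) + 9)*(-1/130))*(-61) = ((2 - 14045 + 9)*(-1/130))*(-61) = -14034*(-1/130)*(-61) = (7017/65)*(-61) = -428037/65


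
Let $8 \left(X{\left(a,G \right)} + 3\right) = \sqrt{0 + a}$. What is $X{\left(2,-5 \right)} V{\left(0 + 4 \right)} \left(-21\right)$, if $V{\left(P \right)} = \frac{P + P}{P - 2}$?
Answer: $252 - \frac{21 \sqrt{2}}{2} \approx 237.15$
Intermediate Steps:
$X{\left(a,G \right)} = -3 + \frac{\sqrt{a}}{8}$ ($X{\left(a,G \right)} = -3 + \frac{\sqrt{0 + a}}{8} = -3 + \frac{\sqrt{a}}{8}$)
$V{\left(P \right)} = \frac{2 P}{-2 + P}$
$X{\left(2,-5 \right)} V{\left(0 + 4 \right)} \left(-21\right) = \left(-3 + \frac{\sqrt{2}}{8}\right) \frac{2 \left(0 + 4\right)}{-2 + \left(0 + 4\right)} \left(-21\right) = \left(-3 + \frac{\sqrt{2}}{8}\right) 2 \cdot 4 \frac{1}{-2 + 4} \left(-21\right) = \left(-3 + \frac{\sqrt{2}}{8}\right) 2 \cdot 4 \cdot \frac{1}{2} \left(-21\right) = \left(-3 + \frac{\sqrt{2}}{8}\right) 4 \left(-21\right) = \left(-12 + \frac{\sqrt{2}}{2}\right) \left(-21\right) = 252 - \frac{21 \sqrt{2}}{2}$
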